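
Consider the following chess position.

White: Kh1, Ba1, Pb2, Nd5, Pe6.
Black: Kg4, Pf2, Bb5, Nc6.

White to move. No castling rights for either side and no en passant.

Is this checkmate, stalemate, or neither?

White to move; white king on h1.
In check: no.
Legal moves for White: Ne7, Nc7, Nf6+, Nb6, Nf4, Nb4, Ne3+, Nc3, Kh2, Kg2, e7, b3, b4.
White has 13 legal moves and is not in check → neither.

neither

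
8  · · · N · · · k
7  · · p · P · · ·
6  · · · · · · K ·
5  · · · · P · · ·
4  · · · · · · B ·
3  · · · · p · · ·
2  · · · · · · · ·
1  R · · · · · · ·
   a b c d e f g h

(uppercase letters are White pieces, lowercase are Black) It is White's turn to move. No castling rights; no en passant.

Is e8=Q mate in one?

yes

After e8=Q: black king on h8; in check: yes, from the white queen on e8.
King squares — g7: attacked by Kg6; h7: attacked by Kg6; g8: attacked by Qe8.
Black has no legal moves → checkmate.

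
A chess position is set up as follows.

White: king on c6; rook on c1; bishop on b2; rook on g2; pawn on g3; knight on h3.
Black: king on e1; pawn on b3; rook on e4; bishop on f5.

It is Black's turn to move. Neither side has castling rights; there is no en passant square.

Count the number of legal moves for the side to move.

Black to move; king on e1.
In check: yes, from the white rook on c1.
Legal moves: none.
Count: 0.

0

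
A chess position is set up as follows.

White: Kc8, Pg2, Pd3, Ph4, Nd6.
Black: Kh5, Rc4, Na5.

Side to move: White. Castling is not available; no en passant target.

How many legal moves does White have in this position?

White to move; king on c8.
In check: yes, from the black rook on c4.
Legal moves: Kd8, Kb8, Kd7, Nxc4, dxc4.
Count: 5.

5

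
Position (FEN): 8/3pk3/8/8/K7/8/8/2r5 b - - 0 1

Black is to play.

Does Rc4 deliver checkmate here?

After Rc4: white king on a4; in check: yes, from the black rook on c4.
White has 4 legal replies: Kb5, Ka5, Kb3, Ka3.
In check but a legal move exists → not checkmate.

no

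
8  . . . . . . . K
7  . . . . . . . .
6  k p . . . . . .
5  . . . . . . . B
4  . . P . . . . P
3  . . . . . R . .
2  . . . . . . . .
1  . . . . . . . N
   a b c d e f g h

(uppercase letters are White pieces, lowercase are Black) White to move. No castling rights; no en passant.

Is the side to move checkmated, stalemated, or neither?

White to move; white king on h8.
In check: no.
Legal moves for White include: Kg8, Kh7, Kg7, Be8, Bf7, Bg6, Bg4, Rf8, Rf7, Rf6, Rf5, Rf4, Rh3, Rg3, Re3, Rd3, Rc3, Rb3, ... (list truncated; more exist).
White has legal moves and is not in check → neither.

neither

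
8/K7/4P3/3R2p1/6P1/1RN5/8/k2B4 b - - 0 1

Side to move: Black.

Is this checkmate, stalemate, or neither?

stalemate

Black to move; black king on a1.
In check: no.
King squares — b1: attacked by Rb3; a2: attacked by Nc3; b2: attacked by Rb3.
Legal moves for Black: none.
Not in check and no legal moves → stalemate.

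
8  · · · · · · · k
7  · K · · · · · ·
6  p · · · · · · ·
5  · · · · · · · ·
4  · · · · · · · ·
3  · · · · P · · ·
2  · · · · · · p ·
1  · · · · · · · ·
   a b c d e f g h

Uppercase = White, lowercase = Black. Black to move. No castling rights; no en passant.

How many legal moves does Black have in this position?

8

Black to move; king on h8.
In check: no.
Legal moves: Kg8, Kh7, Kg7, a5, g1=Q, g1=R, g1=B, g1=N.
Count: 8.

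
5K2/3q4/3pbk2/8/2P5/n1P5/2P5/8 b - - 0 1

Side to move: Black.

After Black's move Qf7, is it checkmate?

After Qf7: white king on f8; in check: yes, from the black queen on f7.
King squares — e7: attacked by Kf6; f7: attacked by Be6; g7: attacked by Kf6; e8: attacked by Qf7; g8: attacked by Qf7.
White has no legal moves → checkmate.

yes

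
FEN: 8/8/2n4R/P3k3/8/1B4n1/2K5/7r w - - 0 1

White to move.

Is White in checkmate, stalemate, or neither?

neither

White to move; white king on c2.
In check: no.
Legal moves for White include: Rh8, Rh7, Rg6, Rf6, Re6+, Rd6, Rxc6, Rh5+, Rh4, Rh3, Rh2, Rxh1, Bg8, Bf7, Be6, Bd5, Bc4, Ba4, ... (list truncated; more exist).
White has legal moves and is not in check → neither.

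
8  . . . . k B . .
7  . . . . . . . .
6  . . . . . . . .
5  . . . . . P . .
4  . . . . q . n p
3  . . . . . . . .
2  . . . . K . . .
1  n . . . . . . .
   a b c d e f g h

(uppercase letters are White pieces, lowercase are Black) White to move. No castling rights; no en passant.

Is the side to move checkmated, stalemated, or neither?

White to move; white king on e2.
In check: yes, from the black queen on e4.
Legal moves for White: Kd2, Kf1, Kd1.
White is in check but has 3 legal moves → neither.

neither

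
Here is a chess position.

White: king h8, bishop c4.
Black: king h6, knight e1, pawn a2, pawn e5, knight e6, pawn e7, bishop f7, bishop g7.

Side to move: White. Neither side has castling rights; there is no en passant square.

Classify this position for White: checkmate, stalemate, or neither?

checkmate

White to move; white king on h8.
In check: yes, from the black bishop on g7.
King squares — g7: attacked by Ne6; h7: attacked by Kh6; g8: attacked by Bf7.
Legal moves for White: none.
In check with no legal moves → checkmate.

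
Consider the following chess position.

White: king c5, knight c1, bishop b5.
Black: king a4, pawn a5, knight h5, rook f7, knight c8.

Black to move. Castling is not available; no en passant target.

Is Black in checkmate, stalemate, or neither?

neither

Black to move; black king on a4.
In check: yes, from the white bishop on b5.
King squares — a3: available; b3: attacked by Nc1; b4: attacked by Kc5; a5: own pawn; b5: attacked by Kc5.
Legal moves for Black: Ka3.
Black is in check but has 1 legal move → neither.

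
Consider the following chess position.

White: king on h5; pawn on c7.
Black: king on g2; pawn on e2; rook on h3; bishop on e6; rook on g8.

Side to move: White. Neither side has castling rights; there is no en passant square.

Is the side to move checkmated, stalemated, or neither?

White to move; white king on h5.
In check: yes, from the black rook on h3.
King squares — g4: attacked by Be6; h4: attacked by Rh3; g5: attacked by Rg8; g6: attacked by Rg8; h6: attacked by Rh3.
Legal moves for White: none.
In check with no legal moves → checkmate.

checkmate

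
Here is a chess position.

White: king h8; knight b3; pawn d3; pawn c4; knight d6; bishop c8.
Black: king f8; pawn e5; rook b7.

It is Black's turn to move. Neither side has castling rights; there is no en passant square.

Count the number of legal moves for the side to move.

14

Black to move; king on f8.
In check: no.
Legal moves: Ke7, Rb8, Rh7+, Rg7, Rf7, Re7, Rd7, Rc7, Ra7, Rb6, Rb5, Rb4, Rxb3, e4.
Count: 14.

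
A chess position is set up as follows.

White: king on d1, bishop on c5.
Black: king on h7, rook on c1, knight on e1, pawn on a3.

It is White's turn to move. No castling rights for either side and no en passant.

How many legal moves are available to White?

White to move; king on d1.
In check: yes, from the black rook on c1.
Legal moves: Ke2, Kd2, Kxc1.
Count: 3.

3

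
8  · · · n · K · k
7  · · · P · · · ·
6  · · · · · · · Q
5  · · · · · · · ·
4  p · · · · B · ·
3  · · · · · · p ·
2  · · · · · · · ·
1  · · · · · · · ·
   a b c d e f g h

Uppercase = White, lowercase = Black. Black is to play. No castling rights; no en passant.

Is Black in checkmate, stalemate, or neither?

Black to move; black king on h8.
In check: yes, from the white queen on h6.
King squares — g7: attacked by Qh6; h7: attacked by Qh6; g8: attacked by Kf8.
Legal moves for Black: none.
In check with no legal moves → checkmate.

checkmate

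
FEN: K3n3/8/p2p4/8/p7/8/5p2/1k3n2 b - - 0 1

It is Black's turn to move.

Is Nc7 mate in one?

no

After Nc7: white king on a8; in check: yes, from the black knight on c7.
White has 3 legal replies: Kb8, Kb7, Ka7.
In check but a legal move exists → not checkmate.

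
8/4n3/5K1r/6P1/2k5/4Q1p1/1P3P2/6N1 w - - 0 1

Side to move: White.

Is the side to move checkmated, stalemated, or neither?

White to move; white king on f6.
In check: yes, from the black rook on h6.
King squares — e5: available; f5: attacked by Ne7; g5: own pawn; e6: attacked by Rh6; g6: attacked by Rh6; e7: available; f7: available; g7: available.
Legal moves for White: Kg7, Kf7, Kxe7, Ke5, gxh6, g6.
White is in check but has 6 legal moves → neither.

neither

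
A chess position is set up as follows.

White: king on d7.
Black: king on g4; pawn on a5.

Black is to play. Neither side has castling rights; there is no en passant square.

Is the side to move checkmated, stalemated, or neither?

neither

Black to move; black king on g4.
In check: no.
Legal moves for Black: Kh5, Kg5, Kf5, Kh4, Kf4, Kh3, Kg3, Kf3, a4.
Black has 9 legal moves and is not in check → neither.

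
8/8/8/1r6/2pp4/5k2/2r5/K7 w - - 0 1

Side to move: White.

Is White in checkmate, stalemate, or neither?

White to move; white king on a1.
In check: no.
King squares — b1: attacked by Rb5; a2: attacked by Rc2; b2: attacked by Rc2.
Legal moves for White: none.
Not in check and no legal moves → stalemate.

stalemate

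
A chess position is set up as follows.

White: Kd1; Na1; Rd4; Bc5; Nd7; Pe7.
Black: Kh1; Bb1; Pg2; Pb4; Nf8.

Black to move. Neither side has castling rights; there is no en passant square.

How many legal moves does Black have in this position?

Black to move; king on h1.
In check: no.
Legal moves: Nh7, Nxd7, Ng6, Ne6, Kh2, Kg1, Bh7, Bg6, Bf5, Be4, Bd3, Bc2+, Ba2, b3, g1=Q+, g1=R+, g1=B, g1=N.
Count: 18.

18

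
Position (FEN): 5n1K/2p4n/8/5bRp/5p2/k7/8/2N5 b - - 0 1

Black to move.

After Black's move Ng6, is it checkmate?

no

After Ng6: white king on h8; in check: yes, from the black knight on g6.
White has 4 legal replies: Kg8, Kxh7, Kg7, Rxg6.
In check but a legal move exists → not checkmate.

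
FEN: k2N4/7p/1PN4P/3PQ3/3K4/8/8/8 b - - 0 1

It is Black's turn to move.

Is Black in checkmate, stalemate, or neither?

Black to move; black king on a8.
In check: no.
King squares — a7: attacked by Pb6; b7: attacked by Nd8; b8: attacked by Qe5.
Legal moves for Black: none.
Not in check and no legal moves → stalemate.

stalemate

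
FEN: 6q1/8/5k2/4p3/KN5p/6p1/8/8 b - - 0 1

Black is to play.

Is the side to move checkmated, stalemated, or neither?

neither

Black to move; black king on f6.
In check: no.
Legal moves for Black include: Qh8, Qf8, Qe8+, Qd8, Qc8, Qb8, Qa8+, Qh7, Qg7, Qf7, Qg6, Qe6, Qg5, Qd5, Qg4, Qc4, Qb3+, Qa2+, ... (list truncated; more exist).
Black has legal moves and is not in check → neither.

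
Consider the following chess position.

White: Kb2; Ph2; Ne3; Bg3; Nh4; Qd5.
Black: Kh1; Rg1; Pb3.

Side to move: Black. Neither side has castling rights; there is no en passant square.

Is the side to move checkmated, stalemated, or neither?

Black to move; black king on h1.
In check: yes, from the white queen on d5.
King squares — g1: own rook; g2: attacked by Ne3; h2: attacked by Bg3.
Legal moves for Black: Rg2+.
Black is in check but has 1 legal move → neither.

neither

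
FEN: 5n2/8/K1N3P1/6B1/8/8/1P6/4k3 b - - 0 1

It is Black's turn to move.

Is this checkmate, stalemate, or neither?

Black to move; black king on e1.
In check: no.
Legal moves for Black: Nh7, Nd7, Nxg6, Ne6, Kf2, Ke2, Kf1, Kd1.
Black has 8 legal moves and is not in check → neither.

neither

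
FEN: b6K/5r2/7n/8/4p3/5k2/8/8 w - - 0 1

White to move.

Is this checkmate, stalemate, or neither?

stalemate

White to move; white king on h8.
In check: no.
King squares — g7: attacked by Rf7; h7: attacked by Rf7; g8: attacked by Nh6.
Legal moves for White: none.
Not in check and no legal moves → stalemate.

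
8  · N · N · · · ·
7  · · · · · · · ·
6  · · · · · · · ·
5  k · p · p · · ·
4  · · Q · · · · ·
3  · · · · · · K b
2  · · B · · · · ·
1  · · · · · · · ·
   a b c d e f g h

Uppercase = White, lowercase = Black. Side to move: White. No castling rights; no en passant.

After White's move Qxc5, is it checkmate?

After Qxc5: black king on a5; in check: yes, from the white queen on c5.
King squares — a4: attacked by Bc2; b4: attacked by Qc5; b5: attacked by Qc5; a6: attacked by Nb8; b6: attacked by Qc5.
Black has no legal moves → checkmate.

yes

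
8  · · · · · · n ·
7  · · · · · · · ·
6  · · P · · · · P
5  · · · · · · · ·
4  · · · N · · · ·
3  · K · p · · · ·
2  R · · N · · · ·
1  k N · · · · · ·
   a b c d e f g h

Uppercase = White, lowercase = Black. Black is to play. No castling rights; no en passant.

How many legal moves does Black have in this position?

Black to move; king on a1.
In check: yes, from the white rook on a2.
Legal moves: none.
Count: 0.

0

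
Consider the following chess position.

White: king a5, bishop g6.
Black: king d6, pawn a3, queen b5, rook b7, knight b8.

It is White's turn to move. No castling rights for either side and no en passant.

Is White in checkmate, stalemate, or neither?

checkmate

White to move; white king on a5.
In check: yes, from the black queen on b5.
King squares — a4: attacked by Qb5; b4: attacked by Qb5; b5: attacked by Rb7; a6: attacked by Qb5; b6: attacked by Qb5.
Legal moves for White: none.
In check with no legal moves → checkmate.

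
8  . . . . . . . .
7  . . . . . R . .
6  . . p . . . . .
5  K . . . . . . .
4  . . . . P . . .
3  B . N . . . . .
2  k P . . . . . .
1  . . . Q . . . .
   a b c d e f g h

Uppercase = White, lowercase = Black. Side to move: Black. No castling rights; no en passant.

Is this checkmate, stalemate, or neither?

checkmate

Black to move; black king on a2.
In check: yes, from the white knight on c3.
King squares — a1: attacked by Qd1; b1: attacked by Qd1; b2: attacked by Ba3; a3: attacked by Pb2; b3: attacked by Qd1.
Legal moves for Black: none.
In check with no legal moves → checkmate.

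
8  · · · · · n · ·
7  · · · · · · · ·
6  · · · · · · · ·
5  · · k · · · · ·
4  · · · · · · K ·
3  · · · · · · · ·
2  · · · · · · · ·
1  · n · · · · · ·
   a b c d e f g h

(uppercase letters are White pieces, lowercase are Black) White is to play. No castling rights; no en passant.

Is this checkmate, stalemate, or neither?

White to move; white king on g4.
In check: no.
Legal moves for White: Kh5, Kg5, Kf5, Kh4, Kf4, Kh3, Kg3, Kf3.
White has 8 legal moves and is not in check → neither.

neither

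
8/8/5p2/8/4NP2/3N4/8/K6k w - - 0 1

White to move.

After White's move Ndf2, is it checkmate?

After Ndf2: black king on h1; in check: yes, from the white knight on f2.
Black has 3 legal replies: Kh2, Kg2, Kg1.
In check but a legal move exists → not checkmate.

no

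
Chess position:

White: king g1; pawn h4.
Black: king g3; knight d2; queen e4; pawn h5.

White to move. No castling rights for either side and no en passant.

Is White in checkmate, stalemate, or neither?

stalemate

White to move; white king on g1.
In check: no.
King squares — f1: attacked by Nd2; h1: attacked by Qe4; f2: attacked by Kg3; g2: attacked by Kg3; h2: attacked by Kg3.
Legal moves for White: none.
Not in check and no legal moves → stalemate.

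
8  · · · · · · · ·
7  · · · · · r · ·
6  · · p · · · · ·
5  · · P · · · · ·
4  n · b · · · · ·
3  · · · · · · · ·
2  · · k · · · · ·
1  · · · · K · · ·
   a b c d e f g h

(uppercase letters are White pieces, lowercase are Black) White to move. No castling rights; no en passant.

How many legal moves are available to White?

White to move; king on e1.
In check: no.
Legal moves: none.
Count: 0.

0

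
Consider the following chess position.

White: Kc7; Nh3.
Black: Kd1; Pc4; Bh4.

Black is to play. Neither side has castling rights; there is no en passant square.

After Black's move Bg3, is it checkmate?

no

After Bg3: white king on c7; in check: yes, from the black bishop on g3.
White has 7 legal replies: Kd8, Kc8, Kd7, Kb7, Kc6, Kb6, Nf4.
In check but a legal move exists → not checkmate.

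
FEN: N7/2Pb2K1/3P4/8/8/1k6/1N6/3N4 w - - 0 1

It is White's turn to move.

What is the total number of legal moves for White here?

White to move; king on g7.
In check: no.
Legal moves: Nb6, Kh8, Kg8, Kf8, Kh7, Kf7, Kh6, Kg6, Kf6, Nc4, Na4, Nd3, Ne3, Nc3, Nf2, c8=Q, c8=R, c8=B, c8=N.
Count: 19.

19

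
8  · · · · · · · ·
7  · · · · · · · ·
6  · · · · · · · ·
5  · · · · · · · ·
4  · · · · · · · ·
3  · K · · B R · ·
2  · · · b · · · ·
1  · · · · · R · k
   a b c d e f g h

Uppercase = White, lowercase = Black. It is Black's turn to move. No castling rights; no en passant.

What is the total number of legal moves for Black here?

2

Black to move; king on h1.
In check: yes, from the white rook on f1.
Legal moves: Kh2, Kg2.
Count: 2.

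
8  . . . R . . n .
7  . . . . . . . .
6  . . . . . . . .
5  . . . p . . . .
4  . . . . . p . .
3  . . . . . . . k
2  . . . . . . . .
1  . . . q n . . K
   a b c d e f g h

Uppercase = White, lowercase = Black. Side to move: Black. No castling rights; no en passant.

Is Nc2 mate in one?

yes

After Nc2: white king on h1; in check: yes, from the black queen on d1.
King squares — g1: attacked by Qd1; g2: attacked by Kh3; h2: attacked by Kh3.
White has no legal moves → checkmate.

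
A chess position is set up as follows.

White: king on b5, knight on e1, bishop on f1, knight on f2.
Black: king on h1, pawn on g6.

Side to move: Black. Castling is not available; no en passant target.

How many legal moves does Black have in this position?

2

Black to move; king on h1.
In check: yes, from the white knight on f2.
Legal moves: Kh2, Kg1.
Count: 2.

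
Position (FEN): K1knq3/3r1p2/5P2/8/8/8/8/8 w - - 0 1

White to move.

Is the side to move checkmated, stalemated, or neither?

White to move; white king on a8.
In check: no.
King squares — a7: attacked by Rd7; b7: attacked by Rd7; b8: attacked by Kc8.
Legal moves for White: none.
Not in check and no legal moves → stalemate.

stalemate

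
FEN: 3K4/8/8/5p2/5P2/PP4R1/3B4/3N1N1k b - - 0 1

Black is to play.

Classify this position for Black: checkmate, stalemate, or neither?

stalemate

Black to move; black king on h1.
In check: no.
King squares — g1: attacked by Rg3; g2: attacked by Rg3; h2: attacked by Nf1.
Legal moves for Black: none.
Not in check and no legal moves → stalemate.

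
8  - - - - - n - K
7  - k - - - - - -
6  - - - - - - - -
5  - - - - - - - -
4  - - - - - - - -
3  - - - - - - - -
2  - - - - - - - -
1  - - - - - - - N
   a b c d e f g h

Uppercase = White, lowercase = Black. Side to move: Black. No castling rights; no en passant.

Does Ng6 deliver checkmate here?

After Ng6: white king on h8; in check: yes, from the black knight on g6.
White has 3 legal replies: Kg8, Kh7, Kg7.
In check but a legal move exists → not checkmate.

no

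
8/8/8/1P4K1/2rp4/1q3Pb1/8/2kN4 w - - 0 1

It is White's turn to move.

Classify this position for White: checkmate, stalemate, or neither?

neither

White to move; white king on g5.
In check: no.
Legal moves for White: Kh6, Kg6, Kf6, Kh5, Kf5, Kg4, Ne3, Nc3, Nf2, Nb2, b6, f4.
White has 12 legal moves and is not in check → neither.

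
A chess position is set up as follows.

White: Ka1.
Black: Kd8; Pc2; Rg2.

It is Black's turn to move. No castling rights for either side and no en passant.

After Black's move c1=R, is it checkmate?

After c1=R: white king on a1; in check: yes, from the black rook on c1.
King squares — b1: attacked by Rc1; a2: attacked by Rg2; b2: attacked by Rg2.
White has no legal moves → checkmate.

yes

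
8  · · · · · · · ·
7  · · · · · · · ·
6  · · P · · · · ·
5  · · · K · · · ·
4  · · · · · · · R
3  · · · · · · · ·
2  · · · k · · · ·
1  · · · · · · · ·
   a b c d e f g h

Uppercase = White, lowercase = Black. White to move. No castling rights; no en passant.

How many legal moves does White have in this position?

22

White to move; king on d5.
In check: no.
Legal moves: Ke6, Kd6, Ke5, Kc5, Ke4, Kd4, Kc4, Rh8, Rh7, Rh6, Rh5, Rg4, Rf4, Re4, Rd4+, Rc4, Rb4, Ra4, Rh3, Rh2+, Rh1, c7.
Count: 22.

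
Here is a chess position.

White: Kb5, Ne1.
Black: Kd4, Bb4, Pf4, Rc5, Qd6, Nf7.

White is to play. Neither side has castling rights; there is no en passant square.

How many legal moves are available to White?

White to move; king on b5.
In check: yes, from the black rook on c5.
Legal moves: Kxb4, Ka4.
Count: 2.

2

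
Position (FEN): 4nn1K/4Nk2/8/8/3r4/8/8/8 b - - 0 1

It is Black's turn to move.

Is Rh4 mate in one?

yes

After Rh4: white king on h8; in check: yes, from the black rook on h4.
King squares — g7: attacked by Kf7; h7: attacked by Rh4; g8: attacked by Kf7.
White has no legal moves → checkmate.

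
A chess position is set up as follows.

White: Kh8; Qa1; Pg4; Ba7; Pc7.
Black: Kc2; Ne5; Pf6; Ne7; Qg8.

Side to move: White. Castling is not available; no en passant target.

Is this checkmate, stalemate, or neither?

White to move; white king on h8.
In check: yes, from the black queen on g8.
King squares — g7: attacked by Qg8; h7: attacked by Qg8; g8: attacked by Ne7.
Legal moves for White: none.
In check with no legal moves → checkmate.

checkmate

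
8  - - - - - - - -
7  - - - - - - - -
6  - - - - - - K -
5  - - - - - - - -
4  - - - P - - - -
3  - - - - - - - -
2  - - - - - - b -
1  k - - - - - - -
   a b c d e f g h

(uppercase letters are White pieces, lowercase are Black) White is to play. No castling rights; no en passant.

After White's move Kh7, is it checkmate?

no

After Kh7: black king on a1; in check: no.
Black is not in check, so this cannot be checkmate.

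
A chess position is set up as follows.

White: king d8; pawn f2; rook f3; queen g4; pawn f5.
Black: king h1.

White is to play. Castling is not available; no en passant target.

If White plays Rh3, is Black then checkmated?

yes

After Rh3: black king on h1; in check: yes, from the white rook on h3.
King squares — g1: attacked by Qg4; g2: attacked by Qg4; h2: attacked by Rh3.
Black has no legal moves → checkmate.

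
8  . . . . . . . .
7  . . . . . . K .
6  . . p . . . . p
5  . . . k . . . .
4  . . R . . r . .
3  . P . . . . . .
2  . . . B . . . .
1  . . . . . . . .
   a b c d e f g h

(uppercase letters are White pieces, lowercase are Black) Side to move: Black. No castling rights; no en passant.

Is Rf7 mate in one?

no

After Rf7: white king on g7; in check: yes, from the black rook on f7.
White has 5 legal replies: Kh8, Kg8, Kxf7, Kxh6, Kg6.
In check but a legal move exists → not checkmate.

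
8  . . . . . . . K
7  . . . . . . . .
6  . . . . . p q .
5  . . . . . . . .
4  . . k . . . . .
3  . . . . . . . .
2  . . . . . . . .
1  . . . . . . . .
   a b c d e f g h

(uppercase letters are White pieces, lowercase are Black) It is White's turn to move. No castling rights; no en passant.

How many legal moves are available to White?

White to move; king on h8.
In check: no.
Legal moves: none.
Count: 0.

0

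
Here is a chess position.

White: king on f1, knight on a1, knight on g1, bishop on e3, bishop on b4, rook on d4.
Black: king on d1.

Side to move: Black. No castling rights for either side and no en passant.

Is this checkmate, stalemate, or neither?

Black to move; black king on d1.
In check: yes, from the white rook on d4.
King squares — c1: attacked by Be3; e1: attacked by Kf1; c2: attacked by Na1; d2: attacked by Be3; e2: attacked by Kf1.
Legal moves for Black: none.
In check with no legal moves → checkmate.

checkmate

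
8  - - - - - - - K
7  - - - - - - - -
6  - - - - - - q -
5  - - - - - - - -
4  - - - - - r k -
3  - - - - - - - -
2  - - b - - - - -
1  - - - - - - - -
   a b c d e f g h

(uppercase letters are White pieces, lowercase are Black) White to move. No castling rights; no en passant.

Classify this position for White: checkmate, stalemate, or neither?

stalemate

White to move; white king on h8.
In check: no.
King squares — g7: attacked by Qg6; h7: attacked by Qg6; g8: attacked by Qg6.
Legal moves for White: none.
Not in check and no legal moves → stalemate.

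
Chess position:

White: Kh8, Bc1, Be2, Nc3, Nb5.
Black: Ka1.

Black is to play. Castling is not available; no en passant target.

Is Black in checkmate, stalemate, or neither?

stalemate

Black to move; black king on a1.
In check: no.
King squares — b1: attacked by Nc3; a2: attacked by Nc3; b2: attacked by Bc1.
Legal moves for Black: none.
Not in check and no legal moves → stalemate.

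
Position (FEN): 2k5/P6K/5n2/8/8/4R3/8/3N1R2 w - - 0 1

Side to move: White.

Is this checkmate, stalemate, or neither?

White to move; white king on h7.
In check: yes, from the black knight on f6.
Legal moves for White: Kh8, Kg7, Kh6, Kg6, Rxf6.
White is in check but has 5 legal moves → neither.

neither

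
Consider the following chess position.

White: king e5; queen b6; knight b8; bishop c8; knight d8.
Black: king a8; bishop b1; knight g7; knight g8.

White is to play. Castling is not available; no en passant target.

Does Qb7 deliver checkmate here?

After Qb7: black king on a8; in check: yes, from the white queen on b7.
King squares — a7: attacked by Qb7; b7: attacked by Bc8; b8: attacked by Qb7.
Black has no legal moves → checkmate.

yes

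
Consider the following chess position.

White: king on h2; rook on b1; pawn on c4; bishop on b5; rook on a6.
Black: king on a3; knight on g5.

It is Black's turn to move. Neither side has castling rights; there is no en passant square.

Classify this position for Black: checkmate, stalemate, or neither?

Black to move; black king on a3.
In check: yes, from the white rook on a6.
King squares — a2: attacked by Ra6; b2: attacked by Rb1; b3: attacked by Rb1; a4: attacked by Bb5; b4: attacked by Rb1.
Legal moves for Black: none.
In check with no legal moves → checkmate.

checkmate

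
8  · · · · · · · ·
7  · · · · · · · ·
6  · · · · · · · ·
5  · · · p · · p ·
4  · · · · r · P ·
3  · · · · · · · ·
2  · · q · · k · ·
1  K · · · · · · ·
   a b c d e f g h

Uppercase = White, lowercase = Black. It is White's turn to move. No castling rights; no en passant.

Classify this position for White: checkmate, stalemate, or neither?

stalemate

White to move; white king on a1.
In check: no.
King squares — b1: attacked by Qc2; a2: attacked by Qc2; b2: attacked by Qc2.
Legal moves for White: none.
Not in check and no legal moves → stalemate.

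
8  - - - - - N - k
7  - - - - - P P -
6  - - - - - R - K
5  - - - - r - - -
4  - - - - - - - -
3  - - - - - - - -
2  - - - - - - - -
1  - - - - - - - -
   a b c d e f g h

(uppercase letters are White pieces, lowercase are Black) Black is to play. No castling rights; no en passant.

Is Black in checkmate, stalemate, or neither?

checkmate

Black to move; black king on h8.
In check: yes, from the white pawn on g7.
King squares — g7: attacked by Kh6; h7: attacked by Kh6; g8: attacked by Pf7.
Legal moves for Black: none.
In check with no legal moves → checkmate.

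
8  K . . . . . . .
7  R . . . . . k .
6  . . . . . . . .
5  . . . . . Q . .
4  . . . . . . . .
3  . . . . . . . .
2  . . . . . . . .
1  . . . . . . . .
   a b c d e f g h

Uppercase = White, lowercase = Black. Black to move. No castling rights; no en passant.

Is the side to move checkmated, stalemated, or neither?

neither

Black to move; black king on g7.
In check: yes, from the white rook on a7.
King squares — f6: attacked by Qf5; g6: attacked by Qf5; h6: available; f7: attacked by Qf5; h7: attacked by Qf5; f8: attacked by Qf5; g8: available; h8: available.
Legal moves for Black: Kh8, Kg8, Kh6.
Black is in check but has 3 legal moves → neither.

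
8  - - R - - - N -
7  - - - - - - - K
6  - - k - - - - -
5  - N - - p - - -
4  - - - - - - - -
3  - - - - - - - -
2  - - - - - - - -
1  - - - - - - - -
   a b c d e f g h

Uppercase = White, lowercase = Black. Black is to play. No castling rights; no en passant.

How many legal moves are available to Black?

5

Black to move; king on c6.
In check: yes, from the white rook on c8.
Legal moves: Kd7, Kb7, Kb6, Kd5, Kxb5.
Count: 5.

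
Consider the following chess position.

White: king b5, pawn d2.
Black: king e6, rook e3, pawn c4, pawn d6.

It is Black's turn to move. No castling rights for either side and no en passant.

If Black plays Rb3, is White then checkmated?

After Rb3: white king on b5; in check: yes, from the black rook on b3.
White has 5 legal replies: Kc6, Ka6, Ka5, Kxc4, Ka4.
In check but a legal move exists → not checkmate.

no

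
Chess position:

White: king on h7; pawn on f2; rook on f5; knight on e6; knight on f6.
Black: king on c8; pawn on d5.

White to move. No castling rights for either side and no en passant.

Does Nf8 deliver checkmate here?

no

After Nf8: black king on c8; in check: no.
Black is not in check, so this cannot be checkmate.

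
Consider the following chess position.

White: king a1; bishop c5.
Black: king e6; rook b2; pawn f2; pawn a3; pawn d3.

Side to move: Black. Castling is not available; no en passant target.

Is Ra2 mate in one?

no

After Ra2: white king on a1; in check: yes, from the black rook on a2.
White has 2 legal replies: Kxa2, Kb1.
In check but a legal move exists → not checkmate.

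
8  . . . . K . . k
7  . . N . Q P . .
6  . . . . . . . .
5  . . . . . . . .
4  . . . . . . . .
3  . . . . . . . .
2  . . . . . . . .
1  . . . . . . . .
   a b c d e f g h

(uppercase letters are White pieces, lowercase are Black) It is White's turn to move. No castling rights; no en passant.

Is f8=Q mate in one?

yes

After f8=Q: black king on h8; in check: yes, from the white queen on f8.
King squares — g7: attacked by Qe7; h7: attacked by Qe7; g8: attacked by Qf8.
Black has no legal moves → checkmate.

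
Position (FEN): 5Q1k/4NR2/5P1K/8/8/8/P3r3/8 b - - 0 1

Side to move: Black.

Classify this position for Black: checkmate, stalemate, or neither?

checkmate

Black to move; black king on h8.
In check: yes, from the white queen on f8.
King squares — g7: attacked by Pf6; h7: attacked by Kh6; g8: attacked by Ne7.
Legal moves for Black: none.
In check with no legal moves → checkmate.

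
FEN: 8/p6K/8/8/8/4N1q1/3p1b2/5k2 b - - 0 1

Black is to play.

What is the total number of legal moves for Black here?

Black to move; king on f1.
In check: yes, from the white knight on e3.
Legal moves: Ke2, Kg1, Ke1, Qxe3, Bxe3.
Count: 5.

5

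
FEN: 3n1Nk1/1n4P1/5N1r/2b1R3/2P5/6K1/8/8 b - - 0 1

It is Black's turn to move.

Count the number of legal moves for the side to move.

3

Black to move; king on g8.
In check: yes, from the white knight on f6.
Legal moves: Kxg7, Kf7, Rxf6.
Count: 3.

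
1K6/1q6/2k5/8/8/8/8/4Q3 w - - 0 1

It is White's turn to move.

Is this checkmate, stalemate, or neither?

checkmate

White to move; white king on b8.
In check: yes, from the black queen on b7.
King squares — a7: attacked by Qb7; b7: attacked by Kc6; c7: attacked by Kc6; a8: attacked by Qb7; c8: attacked by Qb7.
Legal moves for White: none.
In check with no legal moves → checkmate.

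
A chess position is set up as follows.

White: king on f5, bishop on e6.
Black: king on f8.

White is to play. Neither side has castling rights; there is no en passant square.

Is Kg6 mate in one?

After Kg6: black king on f8; in check: no.
Black is not in check, so this cannot be checkmate.

no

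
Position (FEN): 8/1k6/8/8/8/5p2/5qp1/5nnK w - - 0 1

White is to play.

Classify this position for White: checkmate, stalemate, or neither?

checkmate

White to move; white king on h1.
In check: yes, from the black pawn on g2.
King squares — g1: attacked by Qf2; g2: attacked by Qf2; h2: attacked by Nf1.
Legal moves for White: none.
In check with no legal moves → checkmate.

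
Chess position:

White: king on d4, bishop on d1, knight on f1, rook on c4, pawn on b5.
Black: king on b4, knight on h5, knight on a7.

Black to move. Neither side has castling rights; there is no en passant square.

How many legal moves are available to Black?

Black to move; king on b4.
In check: yes, from the white rook on c4.
Legal moves: Kxb5, Ka5, Ka3.
Count: 3.

3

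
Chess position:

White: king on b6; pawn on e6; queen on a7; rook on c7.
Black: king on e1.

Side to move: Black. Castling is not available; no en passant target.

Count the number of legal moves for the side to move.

Black to move; king on e1.
In check: no.
Legal moves: Kf2, Ke2, Kd2, Kf1, Kd1.
Count: 5.

5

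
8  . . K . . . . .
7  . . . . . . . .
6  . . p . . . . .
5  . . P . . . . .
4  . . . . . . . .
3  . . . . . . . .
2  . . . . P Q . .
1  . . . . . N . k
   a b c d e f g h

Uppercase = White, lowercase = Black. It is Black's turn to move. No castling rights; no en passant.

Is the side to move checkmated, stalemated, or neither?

stalemate

Black to move; black king on h1.
In check: no.
King squares — g1: attacked by Qf2; g2: attacked by Qf2; h2: attacked by Nf1.
Legal moves for Black: none.
Not in check and no legal moves → stalemate.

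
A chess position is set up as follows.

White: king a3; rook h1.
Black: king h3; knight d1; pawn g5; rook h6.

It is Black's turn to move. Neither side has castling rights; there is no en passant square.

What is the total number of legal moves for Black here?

Black to move; king on h3.
In check: yes, from the white rook on h1.
Legal moves: Kg4, Kg3, Kg2.
Count: 3.

3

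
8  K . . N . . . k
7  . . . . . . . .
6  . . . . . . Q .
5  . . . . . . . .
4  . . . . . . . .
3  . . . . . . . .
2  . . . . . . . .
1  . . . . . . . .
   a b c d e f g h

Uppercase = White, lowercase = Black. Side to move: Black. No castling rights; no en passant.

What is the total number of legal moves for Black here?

Black to move; king on h8.
In check: no.
Legal moves: none.
Count: 0.

0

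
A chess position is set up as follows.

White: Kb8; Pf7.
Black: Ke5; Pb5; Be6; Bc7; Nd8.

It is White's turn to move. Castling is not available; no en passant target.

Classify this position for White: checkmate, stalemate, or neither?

neither

White to move; white king on b8.
In check: yes, from the black bishop on c7.
King squares — a7: available; b7: attacked by Nd8; c7: available; a8: available; c8: attacked by Be6.
Legal moves for White: Ka8, Kxc7, Ka7.
White is in check but has 3 legal moves → neither.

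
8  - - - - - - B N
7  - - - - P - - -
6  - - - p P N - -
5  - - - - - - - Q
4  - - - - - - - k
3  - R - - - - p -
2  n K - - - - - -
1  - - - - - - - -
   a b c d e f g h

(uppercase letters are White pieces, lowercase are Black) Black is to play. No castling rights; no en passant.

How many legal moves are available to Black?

Black to move; king on h4.
In check: yes, from the white queen on h5.
Legal moves: none.
Count: 0.

0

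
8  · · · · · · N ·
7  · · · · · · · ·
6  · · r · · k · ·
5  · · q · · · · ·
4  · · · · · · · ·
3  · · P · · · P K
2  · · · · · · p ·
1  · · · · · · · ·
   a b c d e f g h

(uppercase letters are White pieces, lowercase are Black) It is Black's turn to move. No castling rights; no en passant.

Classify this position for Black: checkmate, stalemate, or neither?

neither

Black to move; black king on f6.
In check: yes, from the white knight on g8.
King squares — e5: available; f5: available; g5: available; e6: available; g6: available; e7: attacked by Ng8; f7: available; g7: available.
Legal moves for Black: Kg7, Kf7, Kg6, Ke6, Kg5, Kf5, Ke5.
Black is in check but has 7 legal moves → neither.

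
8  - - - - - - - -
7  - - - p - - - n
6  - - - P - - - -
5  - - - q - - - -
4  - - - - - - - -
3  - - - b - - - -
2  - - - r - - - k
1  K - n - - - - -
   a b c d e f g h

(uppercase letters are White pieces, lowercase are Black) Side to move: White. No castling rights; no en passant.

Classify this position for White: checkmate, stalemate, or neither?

White to move; white king on a1.
In check: no.
King squares — b1: attacked by Bd3; a2: attacked by Nc1; b2: attacked by Rd2.
Legal moves for White: none.
Not in check and no legal moves → stalemate.

stalemate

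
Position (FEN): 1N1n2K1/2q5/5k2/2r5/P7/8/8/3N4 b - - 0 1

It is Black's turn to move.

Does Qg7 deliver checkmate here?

After Qg7: white king on g8; in check: yes, from the black queen on g7.
King squares — f7: attacked by Kf6; g7: attacked by Kf6; h7: attacked by Qg7; f8: attacked by Qg7; h8: attacked by Qg7.
White has no legal moves → checkmate.

yes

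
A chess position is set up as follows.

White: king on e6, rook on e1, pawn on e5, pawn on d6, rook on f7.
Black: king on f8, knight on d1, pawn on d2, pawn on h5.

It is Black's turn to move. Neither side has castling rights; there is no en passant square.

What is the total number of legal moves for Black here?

2

Black to move; king on f8.
In check: yes, from the white rook on f7.
Legal moves: Kg8, Ke8.
Count: 2.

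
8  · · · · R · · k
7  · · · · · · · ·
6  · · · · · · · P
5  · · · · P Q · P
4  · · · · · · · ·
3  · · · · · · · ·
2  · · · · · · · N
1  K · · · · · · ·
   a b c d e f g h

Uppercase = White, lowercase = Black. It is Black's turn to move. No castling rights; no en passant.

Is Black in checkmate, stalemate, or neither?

Black to move; black king on h8.
In check: yes, from the white rook on e8.
King squares — g7: attacked by Ph6; h7: attacked by Qf5; g8: attacked by Re8.
Legal moves for Black: none.
In check with no legal moves → checkmate.

checkmate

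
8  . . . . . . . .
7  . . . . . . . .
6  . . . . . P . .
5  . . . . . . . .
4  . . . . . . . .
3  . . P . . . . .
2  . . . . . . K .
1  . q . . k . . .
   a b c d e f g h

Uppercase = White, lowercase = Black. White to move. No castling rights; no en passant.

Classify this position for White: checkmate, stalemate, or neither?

White to move; white king on g2.
In check: no.
Legal moves for White: Kh3, Kg3, Kf3, Kh2, Kh1, Kg1, f7, c4.
White has 8 legal moves and is not in check → neither.

neither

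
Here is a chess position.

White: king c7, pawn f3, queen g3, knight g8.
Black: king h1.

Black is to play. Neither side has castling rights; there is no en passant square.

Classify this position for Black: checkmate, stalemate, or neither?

Black to move; black king on h1.
In check: no.
King squares — g1: attacked by Qg3; g2: attacked by Qg3; h2: attacked by Qg3.
Legal moves for Black: none.
Not in check and no legal moves → stalemate.

stalemate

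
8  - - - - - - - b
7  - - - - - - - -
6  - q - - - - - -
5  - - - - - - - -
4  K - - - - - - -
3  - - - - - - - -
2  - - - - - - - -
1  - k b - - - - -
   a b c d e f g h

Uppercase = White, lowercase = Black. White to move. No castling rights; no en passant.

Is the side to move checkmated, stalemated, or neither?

White to move; white king on a4.
In check: no.
King squares — a3: attacked by Bc1; b3: attacked by Qb6; b4: attacked by Qb6; a5: attacked by Qb6; b5: attacked by Qb6.
Legal moves for White: none.
Not in check and no legal moves → stalemate.

stalemate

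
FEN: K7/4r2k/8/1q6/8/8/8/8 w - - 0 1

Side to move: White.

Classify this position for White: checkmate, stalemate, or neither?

stalemate

White to move; white king on a8.
In check: no.
King squares — a7: attacked by Re7; b7: attacked by Qb5; b8: attacked by Qb5.
Legal moves for White: none.
Not in check and no legal moves → stalemate.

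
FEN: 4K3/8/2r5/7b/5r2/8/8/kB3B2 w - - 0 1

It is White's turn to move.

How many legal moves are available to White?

4

White to move; king on e8.
In check: yes, from the black bishop on h5.
Legal moves: Kd8, Ke7, Kd7, Bg6.
Count: 4.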